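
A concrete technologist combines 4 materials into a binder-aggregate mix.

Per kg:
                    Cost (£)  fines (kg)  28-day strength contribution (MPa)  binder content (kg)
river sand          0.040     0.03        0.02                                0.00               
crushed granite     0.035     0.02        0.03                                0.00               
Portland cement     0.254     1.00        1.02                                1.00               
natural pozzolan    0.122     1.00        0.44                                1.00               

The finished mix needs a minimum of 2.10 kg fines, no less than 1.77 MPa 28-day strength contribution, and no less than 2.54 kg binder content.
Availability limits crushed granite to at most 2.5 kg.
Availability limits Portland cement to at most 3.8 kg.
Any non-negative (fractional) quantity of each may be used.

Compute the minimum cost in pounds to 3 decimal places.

Let x1 = kg of river sand, x2 = kg of crushed granite, x3 = kg of Portland cement, x4 = kg of natural pozzolan.
Minimize 0.04x1 + 0.035x2 + 0.254x3 + 0.122x4 subject to:
  0.03x1 + 0.02x2 + 1x3 + 1x4 ≥ 2.1   (fines)
  0.02x1 + 0.03x2 + 1.02x3 + 0.44x4 ≥ 1.77   (28-day strength contribution)
  1x3 + 1x4 ≥ 2.54   (binder content)
  x2 ≤ 2.5
  x3 ≤ 3.8
  x1, x2, x3, x4 ≥ 0.
The minimum-cost mix takes nothing from river sand, crushed granite — only Portland cement, natural pozzolan. Binding constraints: 28-day strength contribution and binder content.
Solving gives x3 = 1.125, x4 = 1.415.
Total cost: 0.254·1.125 + 0.122·1.415 = 0.45838.

£0.458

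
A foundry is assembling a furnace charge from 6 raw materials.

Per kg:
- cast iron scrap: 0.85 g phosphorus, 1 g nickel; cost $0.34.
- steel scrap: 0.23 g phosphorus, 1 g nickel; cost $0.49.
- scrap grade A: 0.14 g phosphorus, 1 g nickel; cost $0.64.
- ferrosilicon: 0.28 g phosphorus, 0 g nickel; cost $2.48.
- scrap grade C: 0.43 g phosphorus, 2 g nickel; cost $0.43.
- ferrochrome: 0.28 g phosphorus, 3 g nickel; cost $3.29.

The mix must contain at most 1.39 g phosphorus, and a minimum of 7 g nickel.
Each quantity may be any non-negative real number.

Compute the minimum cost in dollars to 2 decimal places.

Let x1 = kg of cast iron scrap, x2 = kg of steel scrap, x3 = kg of scrap grade A, x4 = kg of ferrosilicon, x5 = kg of scrap grade C, x6 = kg of ferrochrome.
Minimize 0.34x1 + 0.49x2 + 0.64x3 + 2.48x4 + 0.43x5 + 3.29x6 s.t.:
  0.85x1 + 0.23x2 + 0.14x3 + 0.28x4 + 0.43x5 + 0.28x6 ≤ 1.39   (phosphorus)
  1x1 + 1x2 + 1x3 + 2x5 + 3x6 ≥ 7   (nickel)
  x1, x2, x3, x4, x5, x6 ≥ 0.
The minimum-cost mix takes nothing from cast iron scrap, steel scrap, ferrosilicon, ferrochrome — only scrap grade A, scrap grade C. The phosphorus and nickel requirements are met with equality.
Optimal quantities: scrap grade A = 1.533 kg, scrap grade C = 2.733 kg.
Hence cost = 0.64·1.533 + 0.43·2.733 = $2.1563.

$2.16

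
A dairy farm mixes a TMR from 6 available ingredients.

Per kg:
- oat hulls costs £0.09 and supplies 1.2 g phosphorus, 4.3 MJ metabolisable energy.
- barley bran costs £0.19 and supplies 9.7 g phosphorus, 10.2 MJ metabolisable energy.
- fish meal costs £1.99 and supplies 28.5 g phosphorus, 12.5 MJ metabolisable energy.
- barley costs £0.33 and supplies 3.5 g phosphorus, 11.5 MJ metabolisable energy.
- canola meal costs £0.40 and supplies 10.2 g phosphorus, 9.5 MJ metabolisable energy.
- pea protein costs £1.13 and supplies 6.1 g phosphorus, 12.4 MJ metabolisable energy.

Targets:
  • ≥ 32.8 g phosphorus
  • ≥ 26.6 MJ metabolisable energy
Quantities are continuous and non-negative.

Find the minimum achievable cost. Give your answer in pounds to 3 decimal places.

Let x1 = kg of oat hulls, x2 = kg of barley bran, x3 = kg of fish meal, x4 = kg of barley, x5 = kg of canola meal, x6 = kg of pea protein.
min 0.09x1 + 0.19x2 + 1.99x3 + 0.33x4 + 0.4x5 + 1.13x6 with:
  1.2x1 + 9.7x2 + 28.5x3 + 3.5x4 + 10.2x5 + 6.1x6 ≥ 32.8   (phosphorus)
  4.3x1 + 10.2x2 + 12.5x3 + 11.5x4 + 9.5x5 + 12.4x6 ≥ 26.6   (metabolisable energy)
  x1, x2, x3, x4, x5, x6 ≥ 0.
At the optimum only barley bran is positive (oat hulls, fish meal, barley, canola meal, pea protein = 0). Binding constraint: phosphorus.
Solving gives x2 = 3.381.
Cost = 0.19·3.381 = 0.64239.

£0.642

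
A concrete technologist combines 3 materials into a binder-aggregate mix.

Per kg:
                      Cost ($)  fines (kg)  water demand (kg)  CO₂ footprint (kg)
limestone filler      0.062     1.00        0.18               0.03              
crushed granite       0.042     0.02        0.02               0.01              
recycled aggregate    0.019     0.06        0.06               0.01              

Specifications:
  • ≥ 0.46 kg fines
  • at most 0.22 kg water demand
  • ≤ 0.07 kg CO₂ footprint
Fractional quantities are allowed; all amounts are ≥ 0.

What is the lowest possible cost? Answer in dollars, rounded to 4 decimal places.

This is a linear program. Let x1 = kg of limestone filler, x2 = kg of crushed granite, x3 = kg of recycled aggregate.
Minimise 0.062x1 + 0.042x2 + 0.019x3 with:
  1x1 + 0.02x2 + 0.06x3 ≥ 0.46   (fines)
  0.18x1 + 0.02x2 + 0.06x3 ≤ 0.22   (water demand)
  0.03x1 + 0.01x2 + 0.01x3 ≤ 0.07   (CO₂ footprint)
  x1, x2, x3 ≥ 0.
The minimum-cost mix takes nothing from crushed granite, recycled aggregate — only limestone filler. There the fines constraint is tight.
Solving gives x1 = 0.46.
Cost = 0.062·0.46 = 0.028520.

$0.0285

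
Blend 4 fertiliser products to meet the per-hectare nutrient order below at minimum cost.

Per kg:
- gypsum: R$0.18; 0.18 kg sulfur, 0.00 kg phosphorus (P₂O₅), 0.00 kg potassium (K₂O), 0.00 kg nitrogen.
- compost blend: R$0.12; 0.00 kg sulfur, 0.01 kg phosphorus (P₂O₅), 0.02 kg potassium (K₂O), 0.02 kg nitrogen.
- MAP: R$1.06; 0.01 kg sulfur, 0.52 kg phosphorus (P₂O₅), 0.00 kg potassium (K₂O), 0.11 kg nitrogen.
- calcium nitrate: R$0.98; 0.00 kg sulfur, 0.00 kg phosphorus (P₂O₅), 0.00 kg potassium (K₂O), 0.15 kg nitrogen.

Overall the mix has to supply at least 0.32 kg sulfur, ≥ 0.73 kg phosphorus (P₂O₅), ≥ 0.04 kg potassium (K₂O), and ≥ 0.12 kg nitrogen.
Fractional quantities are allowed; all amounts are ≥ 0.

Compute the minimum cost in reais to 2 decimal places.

Let x1 = kg of gypsum, x2 = kg of compost blend, x3 = kg of MAP, x4 = kg of calcium nitrate.
Minimise 0.18x1 + 0.12x2 + 1.06x3 + 0.98x4 s.t.:
  0.18x1 + 0.01x3 ≥ 0.32   (sulfur)
  0.01x2 + 0.52x3 ≥ 0.73   (phosphorus (P₂O₅))
  0.02x2 ≥ 0.04   (potassium (K₂O))
  0.02x2 + 0.11x3 + 0.15x4 ≥ 0.12   (nitrogen)
  x1, x2, x3, x4 ≥ 0.
At the optimum only gypsum, compost blend, MAP are positive (calcium nitrate = 0). Binding constraints: sulfur, phosphorus (P₂O₅), potassium (K₂O).
So gypsum = 1.702 kg, compost blend = 2 kg, MAP = 1.365 kg.
Cost = 0.18·1.702 + 0.12·2 + 1.06·1.365 = 1.9933.

R$1.99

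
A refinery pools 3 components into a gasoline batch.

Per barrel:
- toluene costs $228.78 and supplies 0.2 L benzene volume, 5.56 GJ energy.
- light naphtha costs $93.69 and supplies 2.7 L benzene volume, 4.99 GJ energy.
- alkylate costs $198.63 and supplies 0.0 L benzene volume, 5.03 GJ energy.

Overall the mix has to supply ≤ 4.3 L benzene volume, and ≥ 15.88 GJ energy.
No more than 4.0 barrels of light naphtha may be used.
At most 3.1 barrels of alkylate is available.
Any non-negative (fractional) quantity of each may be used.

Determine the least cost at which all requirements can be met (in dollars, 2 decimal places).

$462.48

Let x1 = barrels of toluene, x2 = barrels of light naphtha, x3 = barrels of alkylate.
Minimise 228.78x1 + 93.69x2 + 198.63x3 s.t.:
  0.2x1 + 2.7x2 ≤ 4.3   (benzene volume)
  5.56x1 + 4.99x2 + 5.03x3 ≥ 15.88   (energy)
  x2 ≤ 4
  x3 ≤ 3.1
  x1, x2, x3 ≥ 0.
The cheapest feasible vertex uses only light naphtha, alkylate; toluene is not used. There the benzene volume and energy constraints are tight.
Solving gives x2 = 1.59259, x3 = 1.57713.
Hence cost = 93.69·1.59259 + 198.63·1.57713 = $462.4751.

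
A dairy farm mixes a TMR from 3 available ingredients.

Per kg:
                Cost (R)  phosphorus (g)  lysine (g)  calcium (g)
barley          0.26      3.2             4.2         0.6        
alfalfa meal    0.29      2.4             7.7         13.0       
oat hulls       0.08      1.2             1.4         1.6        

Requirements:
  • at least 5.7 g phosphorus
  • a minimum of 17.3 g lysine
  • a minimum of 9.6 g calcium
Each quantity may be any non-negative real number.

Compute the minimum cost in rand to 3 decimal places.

Let x1 = kg of barley, x2 = kg of alfalfa meal, x3 = kg of oat hulls.
min 0.26x1 + 0.29x2 + 0.08x3 s.t.:
  3.2x1 + 2.4x2 + 1.2x3 ≥ 5.7   (phosphorus)
  4.2x1 + 7.7x2 + 1.4x3 ≥ 17.3   (lysine)
  0.6x1 + 13x2 + 1.6x3 ≥ 9.6   (calcium)
  x1, x2, x3 ≥ 0.
At the optimum only alfalfa meal, oat hulls are positive (barley = 0). The phosphorus and lysine requirements are met with equality.
Solving gives x2 = 2.1735, x3 = 0.40306.
Objective = 0.29·2.1735 + 0.08·0.40306 = 0.66256.

R0.663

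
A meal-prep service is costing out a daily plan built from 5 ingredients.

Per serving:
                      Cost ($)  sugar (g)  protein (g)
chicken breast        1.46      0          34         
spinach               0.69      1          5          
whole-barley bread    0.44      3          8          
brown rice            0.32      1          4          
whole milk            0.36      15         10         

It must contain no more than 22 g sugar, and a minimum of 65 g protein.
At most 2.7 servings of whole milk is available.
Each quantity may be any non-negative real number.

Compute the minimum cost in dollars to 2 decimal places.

Let x1 = servings of chicken breast, x2 = servings of spinach, x3 = servings of whole-barley bread, x4 = servings of brown rice, x5 = servings of whole milk.
Minimize 1.46x1 + 0.69x2 + 0.44x3 + 0.32x4 + 0.36x5 with:
  1x2 + 3x3 + 1x4 + 15x5 ≤ 22   (sugar)
  34x1 + 5x2 + 8x3 + 4x4 + 10x5 ≥ 65   (protein)
  x5 ≤ 2.7
  x1, x2, x3, x4, x5 ≥ 0.
At the optimum only chicken breast, whole milk are positive (spinach, whole-barley bread, brown rice = 0). There the sugar and protein constraints are tight.
Solving gives x1 = 1.48, x5 = 1.467.
Objective = 1.46·1.48 + 0.36·1.467 = 2.6889.

$2.69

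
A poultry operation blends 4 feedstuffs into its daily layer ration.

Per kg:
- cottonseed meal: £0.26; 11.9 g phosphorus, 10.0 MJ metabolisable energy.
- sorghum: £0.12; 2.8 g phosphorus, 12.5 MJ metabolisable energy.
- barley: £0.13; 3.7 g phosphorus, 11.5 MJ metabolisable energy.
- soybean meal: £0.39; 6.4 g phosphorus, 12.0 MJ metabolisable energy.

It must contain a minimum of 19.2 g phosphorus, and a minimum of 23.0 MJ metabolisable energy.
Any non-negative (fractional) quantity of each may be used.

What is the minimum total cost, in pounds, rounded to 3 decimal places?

£0.459

Let x1 = kg of cottonseed meal, x2 = kg of sorghum, x3 = kg of barley, x4 = kg of soybean meal.
Minimise 0.26x1 + 0.12x2 + 0.13x3 + 0.39x4 with:
  11.9x1 + 2.8x2 + 3.7x3 + 6.4x4 ≥ 19.2   (phosphorus)
  10x1 + 12.5x2 + 11.5x3 + 12x4 ≥ 23   (metabolisable energy)
  x1, x2, x3, x4 ≥ 0.
The optimal basis is {cottonseed meal, sorghum}; barley, soybean meal drop out. The phosphorus and metabolisable energy requirements are met with equality.
So cottonseed meal = 1.454 kg, sorghum = 0.6766 kg.
Objective = 0.26·1.454 + 0.12·0.6766 = 0.45923.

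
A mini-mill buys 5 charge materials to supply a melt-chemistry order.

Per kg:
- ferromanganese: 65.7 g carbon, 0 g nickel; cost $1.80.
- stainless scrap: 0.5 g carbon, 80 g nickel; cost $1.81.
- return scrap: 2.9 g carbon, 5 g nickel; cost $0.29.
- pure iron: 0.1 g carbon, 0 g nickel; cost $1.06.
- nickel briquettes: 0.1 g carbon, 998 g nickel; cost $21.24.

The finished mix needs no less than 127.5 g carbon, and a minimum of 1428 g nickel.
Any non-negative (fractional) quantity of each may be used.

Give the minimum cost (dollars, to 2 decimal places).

$33.88

This is a linear program. Let x1 = kg of ferromanganese, x2 = kg of stainless scrap, x3 = kg of return scrap, x4 = kg of pure iron, x5 = kg of nickel briquettes.
Minimise 1.8x1 + 1.81x2 + 0.29x3 + 1.06x4 + 21.24x5 subject to:
  65.7x1 + 0.5x2 + 2.9x3 + 0.1x4 + 0.1x5 ≥ 127.5   (carbon)
  80x2 + 5x3 + 998x5 ≥ 1428   (nickel)
  x1, x2, x3, x4, x5 ≥ 0.
At the optimum only ferromanganese, nickel briquettes are positive (stainless scrap, return scrap, pure iron = 0). The carbon and nickel requirements are met with equality.
So ferromanganese = 1.938 kg, nickel briquettes = 1.431 kg.
Total cost: 1.8·1.938 + 21.24·1.431 = 33.8828.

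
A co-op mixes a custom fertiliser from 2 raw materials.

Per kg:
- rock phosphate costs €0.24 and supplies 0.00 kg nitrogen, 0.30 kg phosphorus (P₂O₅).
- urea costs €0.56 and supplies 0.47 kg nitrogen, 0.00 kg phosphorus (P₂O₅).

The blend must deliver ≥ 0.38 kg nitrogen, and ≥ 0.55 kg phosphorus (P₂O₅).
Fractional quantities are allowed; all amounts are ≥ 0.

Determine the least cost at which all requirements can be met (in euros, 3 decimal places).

€0.893

This is a linear program. Let x1 = kg of rock phosphate, x2 = kg of urea.
Minimize 0.24x1 + 0.56x2 subject to:
  0.47x2 ≥ 0.38   (nitrogen)
  0.3x1 ≥ 0.55   (phosphorus (P₂O₅))
  x1, x2 ≥ 0.
Both inputs are positive at the optimum. There the nitrogen and phosphorus (P₂O₅) constraints are tight.
Optimal quantities: rock phosphate = 1.833 kg, urea = 0.8085 kg.
Total cost: 0.24·1.833 + 0.56·0.8085 = 0.89268.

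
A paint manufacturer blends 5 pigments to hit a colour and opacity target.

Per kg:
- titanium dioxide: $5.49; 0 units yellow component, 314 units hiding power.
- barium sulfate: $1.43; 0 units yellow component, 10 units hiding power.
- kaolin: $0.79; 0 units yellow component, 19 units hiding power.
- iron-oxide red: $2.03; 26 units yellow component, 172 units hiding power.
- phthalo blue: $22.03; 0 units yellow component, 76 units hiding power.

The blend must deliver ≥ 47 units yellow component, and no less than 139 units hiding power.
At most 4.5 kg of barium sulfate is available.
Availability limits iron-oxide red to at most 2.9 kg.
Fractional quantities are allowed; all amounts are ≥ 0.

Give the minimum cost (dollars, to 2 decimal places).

Set it up as a linear program. Let x1 = kg of titanium dioxide, x2 = kg of barium sulfate, x3 = kg of kaolin, x4 = kg of iron-oxide red, x5 = kg of phthalo blue.
Minimize 5.49x1 + 1.43x2 + 0.79x3 + 2.03x4 + 22.03x5 subject to:
  26x4 ≥ 47   (yellow component)
  314x1 + 10x2 + 19x3 + 172x4 + 76x5 ≥ 139   (hiding power)
  x2 ≤ 4.5
  x4 ≤ 2.9
  x1, x2, x3, x4, x5 ≥ 0.
At the optimum only iron-oxide red is positive (titanium dioxide, barium sulfate, kaolin, phthalo blue = 0). The yellow component requirement is met with equality.
That vertex is x4 = 1.808.
Hence cost = 2.03·1.808 = $3.6702.

$3.67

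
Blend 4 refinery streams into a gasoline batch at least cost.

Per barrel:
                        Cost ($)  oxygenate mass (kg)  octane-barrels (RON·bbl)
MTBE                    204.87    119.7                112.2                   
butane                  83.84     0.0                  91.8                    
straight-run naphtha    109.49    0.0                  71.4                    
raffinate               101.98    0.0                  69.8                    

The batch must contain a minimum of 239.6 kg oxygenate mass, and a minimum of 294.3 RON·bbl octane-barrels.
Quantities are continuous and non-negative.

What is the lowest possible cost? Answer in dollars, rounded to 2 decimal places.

$473.75

Set it up as a linear program. Let x1 = barrels of MTBE, x2 = barrels of butane, x3 = barrels of straight-run naphtha, x4 = barrels of raffinate.
Minimise 204.87x1 + 83.84x2 + 109.49x3 + 101.98x4 s.t.:
  119.7x1 ≥ 239.6   (oxygenate mass)
  112.2x1 + 91.8x2 + 71.4x3 + 69.8x4 ≥ 294.3   (octane-barrels)
  x1, x2, x3, x4 ≥ 0.
The minimum-cost mix takes nothing from straight-run naphtha, raffinate — only MTBE, butane. Binding constraints: oxygenate mass and octane-barrels.
That vertex is x1 = 2.00167, x2 = 0.759396.
Hence cost = 204.87·2.00167 + 83.84·0.759396 = $473.7499.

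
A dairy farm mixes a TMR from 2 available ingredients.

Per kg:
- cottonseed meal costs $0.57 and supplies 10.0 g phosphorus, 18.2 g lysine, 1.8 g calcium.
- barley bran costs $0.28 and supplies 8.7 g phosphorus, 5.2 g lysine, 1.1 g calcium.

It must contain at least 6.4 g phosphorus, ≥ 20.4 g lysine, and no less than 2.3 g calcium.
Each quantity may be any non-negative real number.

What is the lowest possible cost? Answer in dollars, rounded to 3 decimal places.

Let x1 = kg of cottonseed meal, x2 = kg of barley bran.
Minimise 0.57x1 + 0.28x2 s.t.:
  10x1 + 8.7x2 ≥ 6.4   (phosphorus)
  18.2x1 + 5.2x2 ≥ 20.4   (lysine)
  1.8x1 + 1.1x2 ≥ 2.3   (calcium)
  x1, x2 ≥ 0.
Both inputs are positive at the optimum. The lysine and calcium requirements are met with equality.
Solving gives x1 = 0.9831, x2 = 0.4822.
Hence cost = 0.57·0.9831 + 0.28·0.4822 = $0.69538.

$0.695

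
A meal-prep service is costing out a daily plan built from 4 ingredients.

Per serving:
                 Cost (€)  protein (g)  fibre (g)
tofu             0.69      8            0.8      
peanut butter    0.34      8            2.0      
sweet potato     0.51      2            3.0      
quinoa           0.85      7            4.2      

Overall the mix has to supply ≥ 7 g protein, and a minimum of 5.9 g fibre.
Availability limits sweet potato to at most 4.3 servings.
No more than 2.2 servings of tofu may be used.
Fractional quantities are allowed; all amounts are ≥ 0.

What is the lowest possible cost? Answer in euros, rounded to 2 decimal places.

Set it up as a linear program. Let x1 = servings of tofu, x2 = servings of peanut butter, x3 = servings of sweet potato, x4 = servings of quinoa.
Minimize 0.69x1 + 0.34x2 + 0.51x3 + 0.85x4 subject to:
  8x1 + 8x2 + 2x3 + 7x4 ≥ 7   (protein)
  0.8x1 + 2x2 + 3x3 + 4.2x4 ≥ 5.9   (fibre)
  x3 ≤ 4.3
  x1 ≤ 2.2
  x1, x2, x3, x4 ≥ 0.
The cheapest feasible vertex uses only peanut butter, sweet potato; tofu, quinoa are not used. The protein and fibre requirements are met with equality.
So peanut butter = 0.46 servings, sweet potato = 1.66 servings.
Hence cost = 0.34·0.46 + 0.51·1.66 = €1.0030.

€1.00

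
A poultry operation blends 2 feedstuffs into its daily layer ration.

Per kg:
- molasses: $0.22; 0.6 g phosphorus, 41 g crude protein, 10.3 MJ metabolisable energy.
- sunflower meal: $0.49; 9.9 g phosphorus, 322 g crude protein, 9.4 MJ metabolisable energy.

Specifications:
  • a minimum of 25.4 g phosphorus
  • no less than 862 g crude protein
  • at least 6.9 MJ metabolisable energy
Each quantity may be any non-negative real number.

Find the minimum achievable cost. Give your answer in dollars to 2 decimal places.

$1.31

Let x1 = kg of molasses, x2 = kg of sunflower meal.
Minimise 0.22x1 + 0.49x2 with:
  0.6x1 + 9.9x2 ≥ 25.4   (phosphorus)
  41x1 + 322x2 ≥ 862   (crude protein)
  10.3x1 + 9.4x2 ≥ 6.9   (metabolisable energy)
  x1, x2 ≥ 0.
The minimum-cost mix takes nothing from molasses — only sunflower meal. Binding constraint: crude protein.
So sunflower meal = 2.677 kg.
Hence cost = 0.49·2.677 = $1.3117.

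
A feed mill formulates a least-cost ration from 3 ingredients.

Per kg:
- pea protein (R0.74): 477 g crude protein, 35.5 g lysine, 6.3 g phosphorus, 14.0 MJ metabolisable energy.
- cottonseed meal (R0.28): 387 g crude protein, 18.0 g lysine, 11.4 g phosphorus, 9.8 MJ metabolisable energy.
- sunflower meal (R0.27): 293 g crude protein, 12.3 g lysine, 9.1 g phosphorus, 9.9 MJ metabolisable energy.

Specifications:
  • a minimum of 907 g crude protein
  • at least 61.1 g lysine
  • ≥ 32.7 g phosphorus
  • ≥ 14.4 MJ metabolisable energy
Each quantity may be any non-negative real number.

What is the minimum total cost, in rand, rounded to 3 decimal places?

Treat it as an LP. Let x1 = kg of pea protein, x2 = kg of cottonseed meal, x3 = kg of sunflower meal.
min 0.74x1 + 0.28x2 + 0.27x3 subject to:
  477x1 + 387x2 + 293x3 ≥ 907   (crude protein)
  35.5x1 + 18x2 + 12.3x3 ≥ 61.1   (lysine)
  6.3x1 + 11.4x2 + 9.1x3 ≥ 32.7   (phosphorus)
  14x1 + 9.8x2 + 9.9x3 ≥ 14.4   (metabolisable energy)
  x1, x2, x3 ≥ 0.
At the optimum only cottonseed meal is positive (pea protein, sunflower meal = 0). The lysine requirement is met with equality.
So cottonseed meal = 3.394 kg.
Total cost: 0.28·3.394 = 0.95032.

R0.950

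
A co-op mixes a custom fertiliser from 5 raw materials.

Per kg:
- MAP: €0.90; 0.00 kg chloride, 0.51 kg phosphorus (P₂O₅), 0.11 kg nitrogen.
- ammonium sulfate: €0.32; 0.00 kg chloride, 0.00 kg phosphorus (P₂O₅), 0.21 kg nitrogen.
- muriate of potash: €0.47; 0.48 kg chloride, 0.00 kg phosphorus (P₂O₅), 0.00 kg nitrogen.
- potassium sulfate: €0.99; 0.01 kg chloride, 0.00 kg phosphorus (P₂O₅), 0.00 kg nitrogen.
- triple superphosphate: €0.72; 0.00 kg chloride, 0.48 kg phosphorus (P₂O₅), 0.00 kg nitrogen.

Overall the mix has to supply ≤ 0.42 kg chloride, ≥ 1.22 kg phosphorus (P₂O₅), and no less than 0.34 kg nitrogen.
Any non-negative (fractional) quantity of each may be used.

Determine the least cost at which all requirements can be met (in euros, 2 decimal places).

€2.27

Set it up as a linear program. Let x1 = kg of MAP, x2 = kg of ammonium sulfate, x3 = kg of muriate of potash, x4 = kg of potassium sulfate, x5 = kg of triple superphosphate.
Minimise 0.9x1 + 0.32x2 + 0.47x3 + 0.99x4 + 0.72x5 s.t.:
  0.48x3 + 0.01x4 ≤ 0.42   (chloride)
  0.51x1 + 0.48x5 ≥ 1.22   (phosphorus (P₂O₅))
  0.11x1 + 0.21x2 ≥ 0.34   (nitrogen)
  x1, x2, x3, x4, x5 ≥ 0.
The minimum-cost mix takes nothing from muriate of potash, potassium sulfate, triple superphosphate — only MAP, ammonium sulfate. Binding constraints: phosphorus (P₂O₅) and nitrogen.
That vertex is x1 = 2.392, x2 = 0.366.
Cost = 0.9·2.392 + 0.32·0.366 = 2.2699.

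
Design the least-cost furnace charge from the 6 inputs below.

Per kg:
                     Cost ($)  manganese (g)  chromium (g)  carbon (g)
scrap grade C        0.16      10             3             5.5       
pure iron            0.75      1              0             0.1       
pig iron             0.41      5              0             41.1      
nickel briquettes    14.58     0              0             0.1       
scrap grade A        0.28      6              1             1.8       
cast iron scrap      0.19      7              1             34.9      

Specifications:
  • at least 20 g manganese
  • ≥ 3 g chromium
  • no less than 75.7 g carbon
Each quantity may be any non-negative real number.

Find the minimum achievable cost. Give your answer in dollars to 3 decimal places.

Treat it as an LP. Let x1 = kg of scrap grade C, x2 = kg of pure iron, x3 = kg of pig iron, x4 = kg of nickel briquettes, x5 = kg of scrap grade A, x6 = kg of cast iron scrap.
Minimise 0.16x1 + 0.75x2 + 0.41x3 + 14.58x4 + 0.28x5 + 0.19x6 s.t.:
  10x1 + 1x2 + 5x3 + 6x5 + 7x6 ≥ 20   (manganese)
  3x1 + 1x5 + 1x6 ≥ 3   (chromium)
  5.5x1 + 0.1x2 + 41.1x3 + 0.1x4 + 1.8x5 + 34.9x6 ≥ 75.7   (carbon)
  x1, x2, x3, x4, x5, x6 ≥ 0.
The cheapest feasible vertex uses only scrap grade C, cast iron scrap; pure iron, pig iron, nickel briquettes, scrap grade A are not used. Binding constraints: manganese and carbon.
That vertex is x1 = 0.5414, x6 = 2.084.
Cost = 0.16·0.5414 + 0.19·2.084 = 0.48258.

$0.483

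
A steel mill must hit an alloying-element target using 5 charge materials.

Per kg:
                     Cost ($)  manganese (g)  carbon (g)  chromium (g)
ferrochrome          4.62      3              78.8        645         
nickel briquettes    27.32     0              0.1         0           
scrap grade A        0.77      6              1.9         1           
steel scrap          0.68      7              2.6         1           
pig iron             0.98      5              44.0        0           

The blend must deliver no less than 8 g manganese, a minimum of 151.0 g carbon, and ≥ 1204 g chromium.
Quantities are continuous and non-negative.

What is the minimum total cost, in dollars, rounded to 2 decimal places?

Let x1 = kg of ferrochrome, x2 = kg of nickel briquettes, x3 = kg of scrap grade A, x4 = kg of steel scrap, x5 = kg of pig iron.
min 4.62x1 + 27.32x2 + 0.77x3 + 0.68x4 + 0.98x5 with:
  3x1 + 6x3 + 7x4 + 5x5 ≥ 8   (manganese)
  78.8x1 + 0.1x2 + 1.9x3 + 2.6x4 + 44x5 ≥ 151   (carbon)
  645x1 + 1x3 + 1x4 ≥ 1204   (chromium)
  x1, x2, x3, x4, x5 ≥ 0.
The cheapest feasible vertex uses only ferrochrome, steel scrap, pig iron; nickel briquettes, scrap grade A are not used. Binding constraints: manganese, carbon, chromium.
Solving gives x1 = 1.866, x4 = 0.2914, x5 = 0.07238.
Hence cost = 4.62·1.866 + 0.68·0.2914 + 0.98·0.07238 = $8.8900.

$8.89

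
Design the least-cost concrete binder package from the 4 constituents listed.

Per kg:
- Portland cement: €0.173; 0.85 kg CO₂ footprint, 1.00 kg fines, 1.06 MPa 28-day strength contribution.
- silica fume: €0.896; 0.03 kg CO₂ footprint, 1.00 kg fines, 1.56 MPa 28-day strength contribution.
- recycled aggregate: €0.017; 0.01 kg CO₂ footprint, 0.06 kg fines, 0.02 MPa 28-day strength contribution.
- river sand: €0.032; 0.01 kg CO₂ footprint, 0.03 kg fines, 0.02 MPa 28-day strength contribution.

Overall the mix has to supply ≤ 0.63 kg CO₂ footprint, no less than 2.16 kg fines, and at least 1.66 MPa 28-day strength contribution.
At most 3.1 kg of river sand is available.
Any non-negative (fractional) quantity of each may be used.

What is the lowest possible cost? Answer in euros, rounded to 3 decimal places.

Let x1 = kg of Portland cement, x2 = kg of silica fume, x3 = kg of recycled aggregate, x4 = kg of river sand.
Minimise 0.173x1 + 0.896x2 + 0.017x3 + 0.032x4 subject to:
  0.85x1 + 0.03x2 + 0.01x3 + 0.01x4 ≤ 0.63   (CO₂ footprint)
  1x1 + 1x2 + 0.06x3 + 0.03x4 ≥ 2.16   (fines)
  1.06x1 + 1.56x2 + 0.02x3 + 0.02x4 ≥ 1.66   (28-day strength contribution)
  x4 ≤ 3.1
  x1, x2, x3, x4 ≥ 0.
The cheapest feasible vertex uses only Portland cement, silica fume, recycled aggregate; river sand is not used. There the CO₂ footprint, fines, 28-day strength contribution constraints are tight.
Optimal quantities: Portland cement = 0.49029 kg, silica fume = 0.47586 kg, recycled aggregate = 19.897 kg.
Hence cost = 0.173·0.49029 + 0.896·0.47586 + 0.017·19.897 = €0.84944.

€0.849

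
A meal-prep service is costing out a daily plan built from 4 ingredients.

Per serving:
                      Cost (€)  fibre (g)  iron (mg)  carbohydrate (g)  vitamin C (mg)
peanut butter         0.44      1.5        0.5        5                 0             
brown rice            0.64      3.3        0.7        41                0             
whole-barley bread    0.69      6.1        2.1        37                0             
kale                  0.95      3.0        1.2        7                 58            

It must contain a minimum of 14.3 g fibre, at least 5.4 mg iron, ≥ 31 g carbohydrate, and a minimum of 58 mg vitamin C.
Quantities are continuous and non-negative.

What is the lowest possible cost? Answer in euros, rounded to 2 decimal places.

€2.33

Set it up as a linear program. Let x1 = servings of peanut butter, x2 = servings of brown rice, x3 = servings of whole-barley bread, x4 = servings of kale.
Minimize 0.44x1 + 0.64x2 + 0.69x3 + 0.95x4 s.t.:
  1.5x1 + 3.3x2 + 6.1x3 + 3x4 ≥ 14.3   (fibre)
  0.5x1 + 0.7x2 + 2.1x3 + 1.2x4 ≥ 5.4   (iron)
  5x1 + 41x2 + 37x3 + 7x4 ≥ 31   (carbohydrate)
  58x4 ≥ 58   (vitamin C)
  x1, x2, x3, x4 ≥ 0.
The minimum-cost mix takes nothing from peanut butter, brown rice — only whole-barley bread, kale. The iron and vitamin C requirements are met with equality.
Optimal quantities: whole-barley bread = 2 servings, kale = 1 serving.
Hence cost = 0.69·2 + 0.95·1 = €2.3300.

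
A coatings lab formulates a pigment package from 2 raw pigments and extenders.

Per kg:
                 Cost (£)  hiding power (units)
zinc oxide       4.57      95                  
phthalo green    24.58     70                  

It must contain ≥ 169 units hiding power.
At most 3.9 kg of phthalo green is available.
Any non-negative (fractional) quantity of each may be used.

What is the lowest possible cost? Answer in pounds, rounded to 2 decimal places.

This is a linear program. Let x1 = kg of zinc oxide, x2 = kg of phthalo green.
min 4.57x1 + 24.58x2 with:
  95x1 + 70x2 ≥ 169   (hiding power)
  x2 ≤ 3.9
  x1, x2 ≥ 0.
At the optimum only zinc oxide is positive (phthalo green = 0). Binding constraint: hiding power.
Optimal quantities: zinc oxide = 1.779 kg.
Cost = 4.57·1.779 = 8.1300.

£8.13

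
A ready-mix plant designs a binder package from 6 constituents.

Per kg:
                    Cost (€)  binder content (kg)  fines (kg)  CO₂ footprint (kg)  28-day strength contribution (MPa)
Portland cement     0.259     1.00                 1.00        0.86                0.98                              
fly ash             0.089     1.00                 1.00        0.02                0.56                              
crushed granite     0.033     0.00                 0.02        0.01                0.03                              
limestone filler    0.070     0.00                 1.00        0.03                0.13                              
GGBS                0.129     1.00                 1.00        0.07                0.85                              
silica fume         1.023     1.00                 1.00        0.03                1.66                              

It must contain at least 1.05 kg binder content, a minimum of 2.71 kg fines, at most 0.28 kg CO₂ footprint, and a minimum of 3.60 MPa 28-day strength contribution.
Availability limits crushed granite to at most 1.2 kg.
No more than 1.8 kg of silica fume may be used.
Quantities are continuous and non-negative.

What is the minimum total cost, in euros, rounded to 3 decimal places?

€0.549

Let x1 = kg of Portland cement, x2 = kg of fly ash, x3 = kg of crushed granite, x4 = kg of limestone filler, x5 = kg of GGBS, x6 = kg of silica fume.
Minimize 0.259x1 + 0.089x2 + 0.033x3 + 0.07x4 + 0.129x5 + 1.023x6 s.t.:
  1x1 + 1x2 + 1x5 + 1x6 ≥ 1.05   (binder content)
  1x1 + 1x2 + 0.02x3 + 1x4 + 1x5 + 1x6 ≥ 2.71   (fines)
  0.86x1 + 0.02x2 + 0.01x3 + 0.03x4 + 0.07x5 + 0.03x6 ≤ 0.28   (CO₂ footprint)
  0.98x1 + 0.56x2 + 0.03x3 + 0.13x4 + 0.85x5 + 1.66x6 ≥ 3.6   (28-day strength contribution)
  x3 ≤ 1.2
  x6 ≤ 1.8
  x1, x2, x3, x4, x5, x6 ≥ 0.
The cheapest feasible vertex uses only fly ash, GGBS; Portland cement, crushed granite, limestone filler, silica fume are not used. There the CO₂ footprint and 28-day strength contribution constraints are tight.
Optimal quantities: fly ash = 0.6306 kg, GGBS = 3.82 kg.
Total cost: 0.089·0.6306 + 0.129·3.82 = 0.54890.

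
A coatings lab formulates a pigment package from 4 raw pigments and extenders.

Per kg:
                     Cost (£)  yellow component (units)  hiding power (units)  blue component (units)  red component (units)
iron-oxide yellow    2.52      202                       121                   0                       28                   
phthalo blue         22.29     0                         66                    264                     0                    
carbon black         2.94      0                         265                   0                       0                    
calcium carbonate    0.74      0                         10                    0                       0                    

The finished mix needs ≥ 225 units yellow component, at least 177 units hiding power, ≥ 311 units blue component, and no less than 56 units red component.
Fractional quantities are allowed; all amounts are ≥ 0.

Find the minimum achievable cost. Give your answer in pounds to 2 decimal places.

£31.30

Treat it as an LP. Let x1 = kg of iron-oxide yellow, x2 = kg of phthalo blue, x3 = kg of carbon black, x4 = kg of calcium carbonate.
Minimise 2.52x1 + 22.29x2 + 2.94x3 + 0.74x4 with:
  202x1 ≥ 225   (yellow component)
  121x1 + 66x2 + 265x3 + 10x4 ≥ 177   (hiding power)
  264x2 ≥ 311   (blue component)
  28x1 ≥ 56   (red component)
  x1, x2, x3, x4 ≥ 0.
At the optimum only iron-oxide yellow, phthalo blue are positive (carbon black, calcium carbonate = 0). The blue component and red component requirements are met with equality.
Optimal quantities: iron-oxide yellow = 2 kg, phthalo blue = 1.178 kg.
Objective = 2.52·2 + 22.29·1.178 = 31.2976.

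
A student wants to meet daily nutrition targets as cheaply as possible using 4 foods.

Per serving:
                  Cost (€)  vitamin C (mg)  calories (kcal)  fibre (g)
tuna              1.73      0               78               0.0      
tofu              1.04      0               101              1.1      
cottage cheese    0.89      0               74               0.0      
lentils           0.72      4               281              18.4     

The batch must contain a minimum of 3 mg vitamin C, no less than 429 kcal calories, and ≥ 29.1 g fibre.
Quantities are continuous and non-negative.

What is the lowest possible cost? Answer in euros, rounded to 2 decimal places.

Treat it as an LP. Let x1 = servings of tuna, x2 = servings of tofu, x3 = servings of cottage cheese, x4 = servings of lentils.
Minimize 1.73x1 + 1.04x2 + 0.89x3 + 0.72x4 s.t.:
  4x4 ≥ 3   (vitamin C)
  78x1 + 101x2 + 74x3 + 281x4 ≥ 429   (calories)
  1.1x2 + 18.4x4 ≥ 29.1   (fibre)
  x1, x2, x3, x4 ≥ 0.
The cheapest feasible vertex uses only lentils; tuna, tofu, cottage cheese are not used. Binding constraint: fibre.
Solving gives x4 = 1.582.
Objective = 0.72·1.582 = 1.1390.

€1.14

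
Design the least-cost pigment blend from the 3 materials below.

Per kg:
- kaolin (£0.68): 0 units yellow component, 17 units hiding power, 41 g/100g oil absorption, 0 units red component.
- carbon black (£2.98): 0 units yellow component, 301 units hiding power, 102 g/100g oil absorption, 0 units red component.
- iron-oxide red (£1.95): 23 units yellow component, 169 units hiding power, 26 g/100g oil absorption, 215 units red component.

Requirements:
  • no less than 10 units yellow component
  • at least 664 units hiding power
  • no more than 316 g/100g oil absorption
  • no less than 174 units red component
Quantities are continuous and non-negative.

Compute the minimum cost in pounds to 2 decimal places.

£6.80

Treat it as an LP. Let x1 = kg of kaolin, x2 = kg of carbon black, x3 = kg of iron-oxide red.
min 0.68x1 + 2.98x2 + 1.95x3 subject to:
  23x3 ≥ 10   (yellow component)
  17x1 + 301x2 + 169x3 ≥ 664   (hiding power)
  41x1 + 102x2 + 26x3 ≤ 316   (oil absorption)
  215x3 ≥ 174   (red component)
  x1, x2, x3 ≥ 0.
The optimal basis is {carbon black, iron-oxide red}; kaolin drops out. Binding constraints: hiding power and red component.
Solving gives x2 = 1.752, x3 = 0.8093.
Cost = 2.98·1.752 + 1.95·0.8093 = 6.7991.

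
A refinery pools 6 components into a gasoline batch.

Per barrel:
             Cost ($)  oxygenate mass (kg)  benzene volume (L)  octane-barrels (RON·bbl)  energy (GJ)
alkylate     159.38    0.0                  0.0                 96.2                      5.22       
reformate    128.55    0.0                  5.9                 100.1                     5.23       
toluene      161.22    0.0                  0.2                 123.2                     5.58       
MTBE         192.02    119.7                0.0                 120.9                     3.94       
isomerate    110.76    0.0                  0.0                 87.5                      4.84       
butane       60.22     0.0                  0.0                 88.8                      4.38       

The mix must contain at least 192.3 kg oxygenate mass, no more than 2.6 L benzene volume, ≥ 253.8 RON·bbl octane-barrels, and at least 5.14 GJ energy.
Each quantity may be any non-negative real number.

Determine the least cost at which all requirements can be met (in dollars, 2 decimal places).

Let x1 = barrels of alkylate, x2 = barrels of reformate, x3 = barrels of toluene, x4 = barrels of MTBE, x5 = barrels of isomerate, x6 = barrels of butane.
Minimize 159.38x1 + 128.55x2 + 161.22x3 + 192.02x4 + 110.76x5 + 60.22x6 s.t.:
  119.7x4 ≥ 192.3   (oxygenate mass)
  5.9x2 + 0.2x3 ≤ 2.6   (benzene volume)
  96.2x1 + 100.1x2 + 123.2x3 + 120.9x4 + 87.5x5 + 88.8x6 ≥ 253.8   (octane-barrels)
  5.22x1 + 5.23x2 + 5.58x3 + 3.94x4 + 4.84x5 + 4.38x6 ≥ 5.14   (energy)
  x1, x2, x3, x4, x5, x6 ≥ 0.
The minimum-cost mix takes nothing from alkylate, reformate, toluene, isomerate — only MTBE, butane. Binding constraints: oxygenate mass and octane-barrels.
So MTBE = 1.6065 barrels, butane = 0.67086 barrels.
Hence cost = 192.02·1.6065 + 60.22·0.67086 = $348.8793.

$348.88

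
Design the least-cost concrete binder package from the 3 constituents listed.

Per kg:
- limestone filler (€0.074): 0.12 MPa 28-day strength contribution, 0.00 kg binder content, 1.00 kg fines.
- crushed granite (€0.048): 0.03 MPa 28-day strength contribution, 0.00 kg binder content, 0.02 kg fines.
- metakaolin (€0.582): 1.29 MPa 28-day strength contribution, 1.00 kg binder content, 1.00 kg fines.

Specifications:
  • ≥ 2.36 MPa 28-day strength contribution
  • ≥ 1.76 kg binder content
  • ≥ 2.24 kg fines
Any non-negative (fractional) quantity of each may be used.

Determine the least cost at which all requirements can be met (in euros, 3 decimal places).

€1.074

Set it up as a linear program. Let x1 = kg of limestone filler, x2 = kg of crushed granite, x3 = kg of metakaolin.
min 0.074x1 + 0.048x2 + 0.582x3 with:
  0.12x1 + 0.03x2 + 1.29x3 ≥ 2.36   (28-day strength contribution)
  1x3 ≥ 1.76   (binder content)
  1x1 + 0.02x2 + 1x3 ≥ 2.24   (fines)
  x1, x2, x3 ≥ 0.
The optimal basis is {limestone filler, metakaolin}; crushed granite drops out. Binding constraints: 28-day strength contribution and fines.
That vertex is x1 = 0.4526, x3 = 1.787.
Hence cost = 0.074·0.4526 + 0.582·1.787 = €1.07353.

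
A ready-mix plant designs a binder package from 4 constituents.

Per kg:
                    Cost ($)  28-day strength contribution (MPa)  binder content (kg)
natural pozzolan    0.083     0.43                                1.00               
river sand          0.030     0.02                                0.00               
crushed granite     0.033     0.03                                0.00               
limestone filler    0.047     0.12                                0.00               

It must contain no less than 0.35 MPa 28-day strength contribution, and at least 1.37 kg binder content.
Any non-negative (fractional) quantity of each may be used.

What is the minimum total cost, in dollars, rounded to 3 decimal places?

Set it up as a linear program. Let x1 = kg of natural pozzolan, x2 = kg of river sand, x3 = kg of crushed granite, x4 = kg of limestone filler.
Minimise 0.083x1 + 0.03x2 + 0.033x3 + 0.047x4 subject to:
  0.43x1 + 0.02x2 + 0.03x3 + 0.12x4 ≥ 0.35   (28-day strength contribution)
  1x1 ≥ 1.37   (binder content)
  x1, x2, x3, x4 ≥ 0.
The minimum-cost mix takes nothing from river sand, crushed granite, limestone filler — only natural pozzolan. There the binder content constraint is tight.
So natural pozzolan = 1.37 kg.
Total cost: 0.083·1.37 = 0.11371.

$0.114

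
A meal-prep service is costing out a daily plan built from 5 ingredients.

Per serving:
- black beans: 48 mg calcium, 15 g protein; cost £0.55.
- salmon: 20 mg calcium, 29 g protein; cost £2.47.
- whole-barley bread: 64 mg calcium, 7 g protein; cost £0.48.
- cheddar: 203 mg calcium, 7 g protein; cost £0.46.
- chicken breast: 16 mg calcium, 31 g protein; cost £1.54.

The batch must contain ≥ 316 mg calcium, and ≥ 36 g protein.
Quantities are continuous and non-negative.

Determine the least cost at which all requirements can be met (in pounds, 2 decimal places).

£1.55

Treat it as an LP. Let x1 = servings of black beans, x2 = servings of salmon, x3 = servings of whole-barley bread, x4 = servings of cheddar, x5 = servings of chicken breast.
Minimise 0.55x1 + 2.47x2 + 0.48x3 + 0.46x4 + 1.54x5 s.t.:
  48x1 + 20x2 + 64x3 + 203x4 + 16x5 ≥ 316   (calcium)
  15x1 + 29x2 + 7x3 + 7x4 + 31x5 ≥ 36   (protein)
  x1, x2, x3, x4, x5 ≥ 0.
At the optimum only black beans, cheddar are positive (salmon, whole-barley bread, chicken breast = 0). There the calcium and protein constraints are tight.
So black beans = 1.881 servings, cheddar = 1.112 servings.
Total cost: 0.55·1.881 + 0.46·1.112 = 1.5461.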